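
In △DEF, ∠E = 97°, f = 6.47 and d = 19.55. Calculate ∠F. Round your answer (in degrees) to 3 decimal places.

By the law of cosines, e² = f² + d² − 2·f·d·cos E = 454.89, so e ≈ 21.328.
Law of cosines again: cos F = (d² + e² − f²)/(2·d·e) ≈ 0.95359, so ∠F ≈ 17.52°.

17.523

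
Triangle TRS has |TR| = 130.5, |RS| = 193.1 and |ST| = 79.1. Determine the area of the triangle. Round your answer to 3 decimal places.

area ≈ 3793.125

Semiperimeter s = (193.1 + 79.1 + 130.5)/2 = 201.35.
Heron's formula: area = √(201.35·8.25·122.25·70.85) ≈ 3793.1.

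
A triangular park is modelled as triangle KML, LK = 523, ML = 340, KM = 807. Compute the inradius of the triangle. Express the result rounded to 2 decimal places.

71.96

Semiperimeter s = (340 + 523 + 807)/2 = 835.
Heron's formula: area = √(835·495·312·28) ≈ 60090.
Inradius = area/s = 60090/835 ≈ 71.964.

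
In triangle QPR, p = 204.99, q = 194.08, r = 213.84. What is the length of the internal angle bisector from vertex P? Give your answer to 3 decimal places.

t_P ≈ 176.129

By the law of cosines, cos P = (r² + q² − p²) / (2·r·q) ≈ 0.49845, so ∠P ≈ 60.10°.
The bisector from P has length 2·r·q·cos(∠P/2)/(r+q) ≈ 176.13.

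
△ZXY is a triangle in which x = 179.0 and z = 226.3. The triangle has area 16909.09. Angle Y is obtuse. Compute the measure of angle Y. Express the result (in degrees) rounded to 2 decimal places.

123.40

From area = ½·z·x·sin Y, we get sin Y = 2·area/(z·x) ≈ 0.83486.
Taking the obtuse solution, ∠Y ≈ 123.40°.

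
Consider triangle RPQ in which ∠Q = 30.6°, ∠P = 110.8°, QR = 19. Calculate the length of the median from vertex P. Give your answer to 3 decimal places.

The third angle is ∠R = 180° − ∠P − ∠Q = 38.60°.
Law of sines: PQ = QR·sin R/sin P ≈ 12.68.
Law of sines: RP = QR·sin Q/sin P ≈ 10.346.
Median from P: ½√(2·RP² + 2·PQ² − QR²) ≈ 6.6078.

m_P ≈ 6.608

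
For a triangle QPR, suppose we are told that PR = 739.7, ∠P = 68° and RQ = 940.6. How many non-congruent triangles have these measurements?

1

PR·sin P = 739.7·sin(68°) ≈ 685.8.
Since RQ ≥ PR, exactly one triangle exists.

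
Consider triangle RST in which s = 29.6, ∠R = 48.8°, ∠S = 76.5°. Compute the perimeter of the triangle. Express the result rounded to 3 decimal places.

perimeter ≈ 77.348

The third angle is ∠T = 180° − ∠R − ∠S = 54.70°.
Law of sines: r = s·sin R/sin S ≈ 22.904.
Law of sines: t = s·sin T/sin S ≈ 24.844.
Semiperimeter p = (22.904+29.6+24.844)/2 = 38.674.
Perimeter = 22.904 + 29.6 + 24.844 = 77.348.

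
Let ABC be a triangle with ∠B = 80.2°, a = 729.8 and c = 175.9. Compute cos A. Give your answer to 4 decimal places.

By the law of cosines, b² = c² + a² − 2·c·a·cos B = 5.1985e+05, so b ≈ 721.01.
Law of cosines again: cos A = (b² + c² − a²)/(2·b·c) ≈ 0.07168, so ∠A ≈ 85.89°.

0.0717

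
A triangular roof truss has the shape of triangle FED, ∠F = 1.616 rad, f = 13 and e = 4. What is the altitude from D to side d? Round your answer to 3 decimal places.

h_D ≈ 3.996

Law of sines: sin E = e·sin F/f ≈ 0.30738.
Since f ≥ e, only the acute value applies: ∠E ≈ 0.312 rad.
Then ∠D = π − ∠F − ∠E ≈ 1.213 rad.
Law of sines gives d = f·sin D/sin F ≈ 12.19.
Area = ½·f·e·sin D ≈ 24.355.
The altitude from D has length 2·area/d ≈ 3.9959.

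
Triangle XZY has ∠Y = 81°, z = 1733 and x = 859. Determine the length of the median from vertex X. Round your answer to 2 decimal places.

m_X ≈ 1718.98

By the law of cosines, y² = x² + z² − 2·x·z·cos Y = 3.2754e+06, so y ≈ 1809.8.
Median from X: ½√(2·z² + 2·y² − x²) ≈ 1719.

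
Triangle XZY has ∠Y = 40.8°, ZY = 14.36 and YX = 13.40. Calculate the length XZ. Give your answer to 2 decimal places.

By the law of cosines, XZ² = ZY² + YX² − 2·ZY·YX·cos Y = 94.442, so XZ ≈ 9.7181.

9.72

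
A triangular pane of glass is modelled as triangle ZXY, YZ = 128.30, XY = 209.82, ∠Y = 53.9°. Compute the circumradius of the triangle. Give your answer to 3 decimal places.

By the law of cosines, ZX² = XY² + YZ² − 2·XY·YZ·cos Y = 28763, so ZX ≈ 169.6.
Area = ½·XY·YZ·sin Y ≈ 10876.
Circumradius = ZX/(2 sin Y) ≈ 104.95.

R ≈ 104.950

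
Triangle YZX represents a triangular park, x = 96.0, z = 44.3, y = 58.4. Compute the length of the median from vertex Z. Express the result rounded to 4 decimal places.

m_Z ≈ 76.3063

Median from Z: ½√(2·x² + 2·y² − z²) ≈ 76.306.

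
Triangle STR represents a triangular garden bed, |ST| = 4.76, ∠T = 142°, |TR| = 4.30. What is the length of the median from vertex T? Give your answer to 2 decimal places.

1.49

By the law of cosines, |RS|² = |ST|² + |TR|² − 2·|ST|·|TR|·cos T = 73.406, so |RS| ≈ 8.5677.
Median from T: ½√(2·|ST|² + 2·|TR|² − |RS|²) ≈ 1.4908.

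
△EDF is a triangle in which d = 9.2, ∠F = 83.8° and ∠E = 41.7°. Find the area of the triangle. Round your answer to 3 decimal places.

area ≈ 34.378

The third angle is ∠D = 180° − ∠F − ∠E = 54.50°.
Law of sines: e = d·sin E/sin D ≈ 7.5175.
Law of sines: f = d·sin F/sin D ≈ 11.235.
Area = ½·d·e·sin F ≈ 34.378.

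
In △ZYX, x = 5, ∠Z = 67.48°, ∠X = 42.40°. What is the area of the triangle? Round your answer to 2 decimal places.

The third angle is ∠Y = 180° − ∠X − ∠Z = 70.12°.
Law of sines: z = x·sin Z/sin X ≈ 6.8496.
Law of sines: y = x·sin Y/sin X ≈ 6.9732.
Area = ½·x·z·sin Y ≈ 16.104.

16.10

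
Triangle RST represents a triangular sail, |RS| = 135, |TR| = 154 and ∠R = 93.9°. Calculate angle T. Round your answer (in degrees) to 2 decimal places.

∠T ≈ 39.54°

By the law of cosines, |ST|² = |TR|² + |RS|² − 2·|TR|·|RS|·cos R = 44769, so |ST| ≈ 211.59.
Law of cosines again: cos T = (|ST|² + |TR|² − |RS|²)/(2·|ST|·|TR|) ≈ 0.77123, so ∠T ≈ 39.54°.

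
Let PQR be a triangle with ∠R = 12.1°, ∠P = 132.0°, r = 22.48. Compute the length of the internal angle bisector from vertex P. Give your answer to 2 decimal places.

13.47

The third angle is ∠Q = 180° − ∠R − ∠P = 35.90°.
Law of sines: p = r·sin P/sin R ≈ 79.697.
Law of sines: q = r·sin Q/sin R ≈ 62.884.
The bisector from P has length 2·q·r·cos(∠P/2)/(q+r) ≈ 13.471.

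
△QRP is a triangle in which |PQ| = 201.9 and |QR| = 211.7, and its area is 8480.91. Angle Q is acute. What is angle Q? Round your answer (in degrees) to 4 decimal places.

From area = ½·|PQ|·|QR|·sin Q, we get sin Q = 2·area/(|PQ|·|QR|) ≈ 0.39684.
Taking the acute solution, ∠Q ≈ 23.38°.

23.3808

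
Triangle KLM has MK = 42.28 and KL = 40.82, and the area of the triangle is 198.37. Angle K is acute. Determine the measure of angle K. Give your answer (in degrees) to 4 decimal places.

13.2899

From area = ½·MK·KL·sin K, we get sin K = 2·area/(MK·KL) ≈ 0.22988.
Taking the acute solution, ∠K ≈ 13.29°.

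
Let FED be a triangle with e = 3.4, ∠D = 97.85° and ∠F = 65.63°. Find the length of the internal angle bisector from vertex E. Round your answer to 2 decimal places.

t_E ≈ 11.23

The third angle is ∠E = 180° − ∠D − ∠F = 16.52°.
Law of sines: f = e·sin F/sin E ≈ 10.892.
Law of sines: d = e·sin D/sin E ≈ 11.845.
The bisector from E has length 2·d·f·cos(∠E/2)/(d+f) ≈ 11.231.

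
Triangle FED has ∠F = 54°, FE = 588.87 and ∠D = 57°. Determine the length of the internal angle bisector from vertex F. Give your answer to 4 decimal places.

The third angle is ∠E = 180° − ∠D − ∠F = 69.00°.
Law of sines: ED = FE·sin F/sin D ≈ 568.05.
Law of sines: DF = FE·sin E/sin D ≈ 655.51.
The bisector from F has length 2·DF·FE·cos(∠F/2)/(DF+FE) ≈ 552.79.

552.7857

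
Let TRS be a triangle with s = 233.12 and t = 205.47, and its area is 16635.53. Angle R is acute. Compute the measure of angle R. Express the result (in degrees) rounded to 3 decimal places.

From area = ½·s·t·sin R, we get sin R = 2·area/(s·t) ≈ 0.69461.
Taking the acute solution, ∠R ≈ 44.00°.

43.996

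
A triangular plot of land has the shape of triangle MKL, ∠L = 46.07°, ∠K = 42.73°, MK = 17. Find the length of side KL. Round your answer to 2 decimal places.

23.60

The third angle is ∠M = 180° − ∠K − ∠L = 91.20°.
Law of sines: KL = MK·sin M/sin L ≈ 23.6.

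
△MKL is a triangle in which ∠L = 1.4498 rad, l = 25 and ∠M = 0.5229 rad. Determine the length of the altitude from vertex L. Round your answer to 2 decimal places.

The third angle is ∠K = π − ∠L − ∠M = 1.1689 rad.
Law of sines: m = l·sin M/sin L ≈ 12.577.
Law of sines: k = l·sin K/sin L ≈ 23.177.
Area = ½·l·m·sin K ≈ 144.68.
The altitude from L has length 2·area/l ≈ 11.575.

11.57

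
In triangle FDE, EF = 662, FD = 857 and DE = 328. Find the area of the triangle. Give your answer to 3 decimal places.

area ≈ 97792.602

Semiperimeter s = (328 + 662 + 857)/2 = 923.5.
Heron's formula: area = √(923.5·595.5·261.5·66.5) ≈ 97793.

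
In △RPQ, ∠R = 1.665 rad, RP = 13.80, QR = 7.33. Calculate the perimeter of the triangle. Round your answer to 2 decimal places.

By the law of cosines, PQ² = QR² + RP² − 2·QR·RP·cos R = 263.2, so PQ ≈ 16.223.
Semiperimeter s = (16.223+7.33+13.8)/2 = 18.677.
Perimeter = 16.223 + 7.33 + 13.8 = 37.353.

perimeter ≈ 37.35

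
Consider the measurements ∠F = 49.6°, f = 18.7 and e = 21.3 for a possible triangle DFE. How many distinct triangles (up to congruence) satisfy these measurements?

e·sin F = 21.3·sin(49.6°) ≈ 16.22.
Since e sin F < f < e (16.22 < 18.7 < 21.3), two triangles exist.

2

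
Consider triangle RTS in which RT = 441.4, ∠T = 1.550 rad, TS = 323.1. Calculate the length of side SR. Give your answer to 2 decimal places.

By the law of cosines, SR² = RT² + TS² − 2·RT·TS·cos T = 2.933e+05, so SR ≈ 541.57.

541.57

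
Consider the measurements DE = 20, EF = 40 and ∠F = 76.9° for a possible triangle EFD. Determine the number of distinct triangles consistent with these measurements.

EF·sin F = 40·sin(76.9°) ≈ 38.96.
Since DE = 20 < 38.96 = EF sin F, no triangle exists.

0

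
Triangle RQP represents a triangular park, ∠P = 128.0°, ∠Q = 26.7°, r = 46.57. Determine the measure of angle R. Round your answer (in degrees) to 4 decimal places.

The third angle is ∠R = 180° − ∠Q − ∠P = 25.30°.

∠R ≈ 25.3000°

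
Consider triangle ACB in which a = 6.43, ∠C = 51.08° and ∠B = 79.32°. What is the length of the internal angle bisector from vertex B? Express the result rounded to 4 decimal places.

The third angle is ∠A = 180° − ∠C − ∠B = 49.60°.
Law of sines: c = a·sin C/sin A ≈ 6.5692.
Law of sines: b = a·sin B/sin A ≈ 8.2972.
The bisector from B has length 2·a·c·cos(∠B/2)/(a+c) ≈ 5.0031.

t_B ≈ 5.0031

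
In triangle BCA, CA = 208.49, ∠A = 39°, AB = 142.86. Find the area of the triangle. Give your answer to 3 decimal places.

area ≈ 9372.117

Area = ½·CA·AB·sin A ≈ 9372.1.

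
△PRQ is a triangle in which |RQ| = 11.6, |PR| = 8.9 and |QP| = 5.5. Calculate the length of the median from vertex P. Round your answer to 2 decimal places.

4.59

Median from P: ½√(2·|QP|² + 2·|PR|² − |RQ|²) ≈ 4.5924.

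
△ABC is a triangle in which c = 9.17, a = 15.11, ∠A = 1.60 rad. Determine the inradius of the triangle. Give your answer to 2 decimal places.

2.99

Law of sines: sin C = c·sin A/a ≈ 0.60662.
Since a ≥ c, only the acute value applies: ∠C ≈ 0.652 rad.
Then ∠B = π − ∠A − ∠C ≈ 0.890 rad.
Law of sines gives b = a·sin B/sin A ≈ 11.745.
Area = ½·a·c·sin B ≈ 53.826.
Semiperimeter s = (15.11+11.745+9.17)/2 = 18.012.
Inradius = area/s = 53.826/18.012 ≈ 2.9883.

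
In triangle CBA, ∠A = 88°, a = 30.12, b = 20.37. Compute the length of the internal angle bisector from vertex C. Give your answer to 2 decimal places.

22.07

Law of sines: sin B = b·sin A/a ≈ 0.67588.
Since a ≥ b, only the acute value applies: ∠B ≈ 42.52°.
Then ∠C = 180° − ∠A − ∠B ≈ 49.48°.
Law of sines gives c = a·sin C/sin A ≈ 22.91.
The bisector from C has length 2·b·a·cos(∠C/2)/(b+a) ≈ 22.073.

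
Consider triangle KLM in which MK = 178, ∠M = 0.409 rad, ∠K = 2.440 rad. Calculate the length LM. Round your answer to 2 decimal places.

The third angle is ∠L = π − ∠M − ∠K = 0.293 rad.
Law of sines: LM = MK·sin K/sin L ≈ 398.31.

398.31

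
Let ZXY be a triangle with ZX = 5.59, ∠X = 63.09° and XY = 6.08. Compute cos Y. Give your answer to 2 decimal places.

0.58

By the law of cosines, YZ² = ZX² + XY² − 2·ZX·XY·cos X = 37.45, so YZ ≈ 6.1196.
Law of cosines again: cos Y = (XY² + YZ² − ZX²)/(2·XY·YZ) ≈ 0.58010, so ∠Y ≈ 54.54°.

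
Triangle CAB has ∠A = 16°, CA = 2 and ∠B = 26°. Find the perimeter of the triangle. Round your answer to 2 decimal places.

6.31

The third angle is ∠C = 180° − ∠A − ∠B = 138.00°.
Law of sines: AB = CA·sin C/sin B ≈ 3.0528.
Law of sines: BC = CA·sin A/sin B ≈ 1.2576.
Semiperimeter s = (3.0528+1.2576+2)/2 = 3.1552.
Perimeter = 3.0528 + 1.2576 + 2 = 6.3104.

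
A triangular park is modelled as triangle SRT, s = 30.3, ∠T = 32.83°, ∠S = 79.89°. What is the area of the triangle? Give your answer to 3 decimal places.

The third angle is ∠R = 180° − ∠T − ∠S = 67.28°.
Law of sines: r = s·sin R/sin S ≈ 28.39.
Law of sines: t = s·sin T/sin S ≈ 16.686.
Area = ½·s·r·sin T ≈ 233.18.

area ≈ 233.180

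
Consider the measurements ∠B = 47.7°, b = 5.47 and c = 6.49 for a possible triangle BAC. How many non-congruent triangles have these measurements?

c·sin B = 6.49·sin(47.7°) ≈ 4.8.
Since c sin B < b < c (4.8 < 5.47 < 6.49), two triangles exist.

2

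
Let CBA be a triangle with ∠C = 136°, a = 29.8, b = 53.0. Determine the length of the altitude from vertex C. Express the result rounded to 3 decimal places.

By the law of cosines, c² = b² + a² − 2·b·a·cos C = 5969.3, so c ≈ 77.261.
Area = ½·b·a·sin C ≈ 548.57.
The altitude from C has length 2·area/c ≈ 14.2.

14.200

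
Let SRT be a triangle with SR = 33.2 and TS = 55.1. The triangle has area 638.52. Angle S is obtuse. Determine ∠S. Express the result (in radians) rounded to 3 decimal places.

2.369

From area = ½·TS·SR·sin S, we get sin S = 2·area/(TS·SR) ≈ 0.69810.
Taking the obtuse solution, ∠S ≈ 2.3689 rad.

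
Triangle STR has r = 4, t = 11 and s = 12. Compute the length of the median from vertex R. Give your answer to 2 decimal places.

Median from R: ½√(2·s² + 2·t² − r²) ≈ 11.336.

m_R ≈ 11.34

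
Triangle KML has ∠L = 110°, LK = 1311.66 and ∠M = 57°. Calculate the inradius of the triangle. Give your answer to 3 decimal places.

The third angle is ∠K = 180° − ∠M − ∠L = 13.00°.
Law of sines: ML = LK·sin K/sin M ≈ 351.82.
Law of sines: KM = LK·sin L/sin M ≈ 1469.7.
Area = ½·LK·ML·sin L ≈ 2.1682e+05.
Semiperimeter s = (351.82+1311.7+1469.7)/2 = 1566.6.
Inradius = area/s = 2.1682e+05/1566.6 ≈ 138.4.

r ≈ 138.403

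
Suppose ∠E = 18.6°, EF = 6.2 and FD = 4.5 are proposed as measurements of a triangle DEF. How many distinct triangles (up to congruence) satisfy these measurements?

2

EF·sin E = 6.2·sin(18.6°) ≈ 1.978.
Since EF sin E < FD < EF (1.978 < 4.5 < 6.2), two triangles exist.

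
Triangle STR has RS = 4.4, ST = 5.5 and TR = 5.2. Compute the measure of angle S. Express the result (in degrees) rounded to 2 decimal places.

By the law of cosines, cos S = (RS² + ST² − TR²) / (2·RS·ST) ≈ 0.46632, so ∠S ≈ 62.20°.

62.20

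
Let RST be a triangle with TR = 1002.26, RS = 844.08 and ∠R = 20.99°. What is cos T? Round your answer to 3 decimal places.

By the law of cosines, ST² = TR² + RS² − 2·TR·RS·cos R = 1.373e+05, so ST ≈ 370.53.
Law of cosines again: cos T = (ST² + TR² − RS²)/(2·ST·TR) ≈ 0.57806, so ∠T ≈ 54.69°.

0.578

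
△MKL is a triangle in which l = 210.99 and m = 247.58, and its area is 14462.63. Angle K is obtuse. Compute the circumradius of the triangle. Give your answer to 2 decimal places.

396.49

From area = ½·l·m·sin K, we get sin K = 2·area/(l·m) ≈ 0.55373.
Taking the obtuse solution, ∠K ≈ 146.38°.
Law of cosines then gives k ≈ 439.1.
Circumradius = k/(2 sin K) ≈ 396.49.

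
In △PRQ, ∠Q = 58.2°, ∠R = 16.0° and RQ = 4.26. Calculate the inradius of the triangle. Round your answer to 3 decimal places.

0.478

The third angle is ∠P = 180° − ∠R − ∠Q = 105.80°.
Law of sines: QP = RQ·sin R/sin P ≈ 1.2203.
Law of sines: PR = RQ·sin Q/sin P ≈ 3.7627.
Area = ½·RQ·QP·sin Q ≈ 2.2091.
Semiperimeter s = (4.26+1.2203+3.7627)/2 = 4.6215.
Inradius = area/s = 2.2091/4.6215 ≈ 0.47801.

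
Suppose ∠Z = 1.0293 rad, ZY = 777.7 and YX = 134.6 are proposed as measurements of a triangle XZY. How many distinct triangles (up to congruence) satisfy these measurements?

0

ZY·sin Z = 777.7·sin(1.0293 rad) ≈ 666.4.
Since YX = 134.6 < 666.4 = ZY sin Z, no triangle exists.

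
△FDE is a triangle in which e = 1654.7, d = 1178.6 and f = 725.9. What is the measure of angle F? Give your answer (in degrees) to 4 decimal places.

By the law of cosines, cos F = (d² + e² − f²) / (2·d·e) ≈ 0.92302, so ∠F ≈ 22.63°.

∠F ≈ 22.6284°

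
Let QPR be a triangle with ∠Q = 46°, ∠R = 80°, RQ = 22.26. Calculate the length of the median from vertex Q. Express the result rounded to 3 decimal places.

The third angle is ∠P = 180° − ∠R − ∠Q = 54.00°.
Law of sines: PR = RQ·sin Q/sin P ≈ 19.793.
Law of sines: QP = RQ·sin R/sin P ≈ 27.097.
Median from Q: ½√(2·RQ² + 2·QP² − PR²) ≈ 22.736.

m_Q ≈ 22.736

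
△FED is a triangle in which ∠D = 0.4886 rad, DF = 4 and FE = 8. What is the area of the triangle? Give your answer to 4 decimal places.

10.6162

Law of sines: sin E = DF·sin D/FE ≈ 0.23470.
Since FE ≥ DF, only the acute value applies: ∠E ≈ 0.2369 rad.
Then ∠F = π − ∠D − ∠E ≈ 2.4161 rad.
Law of sines gives ED = FE·sin F/sin D ≈ 11.309.
Area = ½·FE·DF·sin F ≈ 10.616.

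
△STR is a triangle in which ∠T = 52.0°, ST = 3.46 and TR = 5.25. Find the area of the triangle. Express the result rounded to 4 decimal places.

Area = ½·ST·TR·sin T ≈ 7.1571.

area ≈ 7.1571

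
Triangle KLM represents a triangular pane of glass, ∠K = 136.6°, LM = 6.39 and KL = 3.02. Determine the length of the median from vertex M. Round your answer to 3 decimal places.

Law of sines: sin M = KL·sin K/LM ≈ 0.32473.
Since LM ≥ KL, only the acute value applies: ∠M ≈ 18.95°.
Then ∠L = 180° − ∠K − ∠M ≈ 24.45°.
Law of sines gives MK = LM·sin L/sin K ≈ 3.8495.
Median from M: ½√(2·LM² + 2·MK² − KL²) ≈ 5.0542.

m_M ≈ 5.054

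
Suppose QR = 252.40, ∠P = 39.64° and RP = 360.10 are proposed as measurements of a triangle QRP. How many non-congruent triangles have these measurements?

RP·sin P = 360.10·sin(39.64°) ≈ 229.7.
Since RP sin P < QR < RP (229.7 < 252.40 < 360.10), two triangles exist.

2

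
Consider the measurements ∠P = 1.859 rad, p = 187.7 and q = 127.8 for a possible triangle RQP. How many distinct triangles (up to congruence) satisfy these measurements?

q·sin P = 127.8·sin(1.859 rad) ≈ 122.5.
Since ∠P is not acute, a triangle exists only if p > q; here p > q, so there is exactly one triangle.

1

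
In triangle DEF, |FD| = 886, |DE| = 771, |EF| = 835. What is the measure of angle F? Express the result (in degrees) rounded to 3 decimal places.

By the law of cosines, cos F = (|EF|² + |FD|² − |DE|²) / (2·|EF|·|FD|) ≈ 0.60001, so ∠F ≈ 53.13°.

53.130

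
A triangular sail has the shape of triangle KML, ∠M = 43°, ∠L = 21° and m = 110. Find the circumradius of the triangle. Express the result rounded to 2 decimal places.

80.65

The third angle is ∠K = 180° − ∠M − ∠L = 116.00°.
Law of sines: k = m·sin K/sin M ≈ 144.97.
Law of sines: l = m·sin L/sin M ≈ 57.801.
Circumradius = m/(2 sin M) ≈ 80.645.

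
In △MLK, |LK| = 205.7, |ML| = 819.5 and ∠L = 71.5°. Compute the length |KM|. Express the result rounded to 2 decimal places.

779.05

By the law of cosines, |KM|² = |ML|² + |LK|² − 2·|ML|·|LK|·cos L = 6.0692e+05, so |KM| ≈ 779.05.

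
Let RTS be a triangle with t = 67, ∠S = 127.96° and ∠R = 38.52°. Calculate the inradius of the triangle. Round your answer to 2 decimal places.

20.00

The third angle is ∠T = 180° − ∠S − ∠R = 13.52°.
Law of sines: r = t·sin R/sin T ≈ 178.48.
Law of sines: s = t·sin S/sin T ≈ 225.96.
Area = ½·t·r·sin S ≈ 4714.2.
Semiperimeter p = (178.48+67+225.96)/2 = 235.72.
Inradius = area/p = 4714.2/235.72 ≈ 19.999.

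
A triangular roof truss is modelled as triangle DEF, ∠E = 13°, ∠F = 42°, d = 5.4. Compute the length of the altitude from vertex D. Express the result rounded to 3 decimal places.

The third angle is ∠D = 180° − ∠E − ∠F = 125.00°.
Law of sines: e = d·sin E/sin D ≈ 1.4829.
Law of sines: f = d·sin F/sin D ≈ 4.411.
Area = ½·d·e·sin F ≈ 2.6791.
The altitude from D has length 2·area/d ≈ 0.99227.

h_D ≈ 0.992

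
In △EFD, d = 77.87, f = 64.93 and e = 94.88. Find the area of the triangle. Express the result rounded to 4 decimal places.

area ≈ 2507.7970

Semiperimeter s = (94.88 + 64.93 + 77.87)/2 = 118.84.
Heron's formula: area = √(118.84·23.96·53.91·40.97) ≈ 2507.8.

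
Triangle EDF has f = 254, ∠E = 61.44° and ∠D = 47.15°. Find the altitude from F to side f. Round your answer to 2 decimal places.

h_F ≈ 172.56

The third angle is ∠F = 180° − ∠E − ∠D = 71.41°.
Law of sines: e = f·sin E/sin F ≈ 235.37.
Law of sines: d = f·sin D/sin F ≈ 196.47.
Area = ½·f·e·sin D ≈ 21915.
The altitude from F has length 2·area/f ≈ 172.56.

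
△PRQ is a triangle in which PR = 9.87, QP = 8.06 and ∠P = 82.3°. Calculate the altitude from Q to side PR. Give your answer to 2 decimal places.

By the law of cosines, RQ² = QP² + PR² − 2·QP·PR·cos P = 141.06, so RQ ≈ 11.877.
Area = ½·QP·PR·sin P ≈ 39.417.
The altitude from Q has length 2·area/PR ≈ 7.9873.

h_Q ≈ 7.99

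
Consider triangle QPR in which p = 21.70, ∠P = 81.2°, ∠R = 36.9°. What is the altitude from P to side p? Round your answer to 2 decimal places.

h_P ≈ 11.63

The third angle is ∠Q = 180° − ∠P − ∠R = 61.90°.
Law of sines: q = p·sin Q/sin P ≈ 19.37.
Law of sines: r = p·sin R/sin P ≈ 13.184.
Area = ½·p·q·sin R ≈ 126.19.
The altitude from P has length 2·area/p ≈ 11.63.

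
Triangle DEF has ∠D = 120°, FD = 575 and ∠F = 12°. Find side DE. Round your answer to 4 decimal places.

The third angle is ∠E = 180° − ∠F − ∠D = 48.00°.
Law of sines: DE = FD·sin F/sin E ≈ 160.87.

160.8693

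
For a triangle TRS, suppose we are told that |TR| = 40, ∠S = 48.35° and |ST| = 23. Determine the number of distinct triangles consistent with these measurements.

1

|ST|·sin S = 23·sin(48.35°) ≈ 17.19.
Since |TR| ≥ |ST|, exactly one triangle exists.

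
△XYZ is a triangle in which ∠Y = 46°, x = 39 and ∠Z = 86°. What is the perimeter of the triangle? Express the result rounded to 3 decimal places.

The third angle is ∠X = 180° − ∠Y − ∠Z = 48.00°.
Law of sines: y = x·sin Y/sin X ≈ 37.751.
Law of sines: z = x·sin Z/sin X ≈ 52.352.
Semiperimeter s = (39+37.751+52.352)/2 = 64.551.
Perimeter = 39 + 37.751 + 52.352 = 129.1.

perimeter ≈ 129.103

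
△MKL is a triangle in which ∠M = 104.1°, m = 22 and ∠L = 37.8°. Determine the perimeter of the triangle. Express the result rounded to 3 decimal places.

49.899

The third angle is ∠K = 180° − ∠L − ∠M = 38.10°.
Law of sines: k = m·sin K/sin M ≈ 13.996.
Law of sines: l = m·sin L/sin M ≈ 13.903.
Semiperimeter s = (22+13.996+13.903)/2 = 24.95.
Perimeter = 22 + 13.996 + 13.903 = 49.899.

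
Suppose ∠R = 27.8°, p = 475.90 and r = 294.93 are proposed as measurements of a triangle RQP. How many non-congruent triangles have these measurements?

p·sin R = 475.90·sin(27.8°) ≈ 222.
Since p sin R < r < p (222 < 294.93 < 475.90), two triangles exist.

2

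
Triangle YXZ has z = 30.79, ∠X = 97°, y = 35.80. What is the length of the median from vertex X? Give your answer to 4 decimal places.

m_X ≈ 22.1416

By the law of cosines, x² = z² + y² − 2·z·y·cos X = 2498.3, so x ≈ 49.983.
Median from X: ½√(2·z² + 2·y² − x²) ≈ 22.142.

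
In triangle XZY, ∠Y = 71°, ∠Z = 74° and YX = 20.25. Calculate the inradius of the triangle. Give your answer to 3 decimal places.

4.428

The third angle is ∠X = 180° − ∠Z − ∠Y = 35.00°.
Law of sines: ZY = YX·sin X/sin Z ≈ 12.083.
Law of sines: XZ = YX·sin Y/sin Z ≈ 19.918.
Area = ½·YX·ZY·sin Y ≈ 115.68.
Semiperimeter s = (12.083+20.25+19.918)/2 = 26.126.
Inradius = area/s = 115.68/26.126 ≈ 4.4276.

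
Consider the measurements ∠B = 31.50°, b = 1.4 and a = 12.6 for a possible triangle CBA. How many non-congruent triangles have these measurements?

a·sin B = 12.6·sin(31.50°) ≈ 6.583.
Since b = 1.4 < 6.583 = a sin B, no triangle exists.

0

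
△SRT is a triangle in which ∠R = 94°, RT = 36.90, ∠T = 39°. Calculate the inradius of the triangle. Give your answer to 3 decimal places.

9.823

The third angle is ∠S = 180° − ∠R − ∠T = 47.00°.
Law of sines: TS = RT·sin R/sin S ≈ 50.331.
Law of sines: SR = RT·sin T/sin S ≈ 31.752.
Area = ½·RT·TS·sin T ≈ 584.4.
Semiperimeter s = (36.9+50.331+31.752)/2 = 59.492.
Inradius = area/s = 584.4/59.492 ≈ 9.8232.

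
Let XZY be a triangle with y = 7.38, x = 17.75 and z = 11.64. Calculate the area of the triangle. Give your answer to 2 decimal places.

Semiperimeter s = (17.75 + 11.64 + 7.38)/2 = 18.385.
Heron's formula: area = √(18.385·0.635·6.745·11.005) ≈ 29.438.

29.44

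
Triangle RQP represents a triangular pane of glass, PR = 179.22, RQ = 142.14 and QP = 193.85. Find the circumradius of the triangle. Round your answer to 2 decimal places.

By the law of cosines, cos R = (PR² + RQ² − QP²) / (2·PR·RQ) ≈ 0.28942, so ∠R ≈ 1.277 rad.
Circumradius = QP/(2 sin R) ≈ 101.26.

101.26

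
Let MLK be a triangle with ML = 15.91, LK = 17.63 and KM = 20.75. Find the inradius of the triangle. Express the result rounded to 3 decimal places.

r ≈ 5.018

Semiperimeter s = (17.63 + 20.75 + 15.91)/2 = 27.145.
Heron's formula: area = √(27.145·9.515·6.395·11.235) ≈ 136.22.
Inradius = area/s = 136.22/27.145 ≈ 5.0184.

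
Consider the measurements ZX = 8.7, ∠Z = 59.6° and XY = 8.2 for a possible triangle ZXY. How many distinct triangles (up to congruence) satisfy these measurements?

ZX·sin Z = 8.7·sin(59.6°) ≈ 7.504.
Since ZX sin Z < XY < ZX (7.504 < 8.2 < 8.7), two triangles exist.

2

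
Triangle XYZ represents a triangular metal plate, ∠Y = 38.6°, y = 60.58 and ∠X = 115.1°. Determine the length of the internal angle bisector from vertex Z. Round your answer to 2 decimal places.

69.86

The third angle is ∠Z = 180° − ∠X − ∠Y = 26.30°.
Law of sines: x = y·sin X/sin Y ≈ 87.933.
Law of sines: z = y·sin Z/sin Y ≈ 43.023.
The bisector from Z has length 2·x·y·cos(∠Z/2)/(x+y) ≈ 69.856.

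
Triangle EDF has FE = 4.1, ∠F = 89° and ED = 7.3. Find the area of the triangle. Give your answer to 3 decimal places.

Law of sines: sin D = FE·sin F/ED ≈ 0.56156.
Since ED ≥ FE, only the acute value applies: ∠D ≈ 34.16°.
Then ∠E = 180° − ∠F − ∠D ≈ 56.84°.
Law of sines gives DF = ED·sin E/sin F ≈ 6.1118.
Area = ½·ED·FE·sin E ≈ 12.527.

12.527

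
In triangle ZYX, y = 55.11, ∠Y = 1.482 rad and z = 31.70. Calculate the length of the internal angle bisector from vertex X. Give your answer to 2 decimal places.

Law of sines: sin Z = z·sin Y/y ≈ 0.57295.
Since y ≥ z, only the acute value applies: ∠Z ≈ 0.610 rad.
Then ∠X = π − ∠Y − ∠Z ≈ 1.049 rad.
Law of sines gives x = y·sin X/sin Y ≈ 47.979.
The bisector from X has length 2·z·y·cos(∠X/2)/(z+y) ≈ 34.833.

t_X ≈ 34.83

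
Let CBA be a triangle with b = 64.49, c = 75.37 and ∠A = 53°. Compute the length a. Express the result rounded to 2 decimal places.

63.16

By the law of cosines, a² = c² + b² − 2·c·b·cos A = 3989.2, so a ≈ 63.16.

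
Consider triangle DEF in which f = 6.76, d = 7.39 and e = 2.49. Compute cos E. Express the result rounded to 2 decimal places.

By the law of cosines, cos E = (f² + d² − e²) / (2·f·d) ≈ 0.94192, so ∠E ≈ 19.62°.

cos E ≈ 0.94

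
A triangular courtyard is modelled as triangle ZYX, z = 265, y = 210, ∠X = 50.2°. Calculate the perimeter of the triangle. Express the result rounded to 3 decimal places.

By the law of cosines, x² = z² + y² − 2·z·y·cos X = 43081, so x ≈ 207.56.
Semiperimeter s = (265+210+207.56)/2 = 341.28.
Perimeter = 265 + 210 + 207.56 = 682.56.

682.559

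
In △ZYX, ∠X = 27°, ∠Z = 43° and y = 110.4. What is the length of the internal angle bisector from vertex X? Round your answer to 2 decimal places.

t_X ≈ 90.29

The third angle is ∠Y = 180° − ∠X − ∠Z = 110.00°.
Law of sines: z = y·sin Z/sin Y ≈ 80.125.
Law of sines: x = y·sin X/sin Y ≈ 53.337.
The bisector from X has length 2·z·y·cos(∠X/2)/(z+y) ≈ 90.291.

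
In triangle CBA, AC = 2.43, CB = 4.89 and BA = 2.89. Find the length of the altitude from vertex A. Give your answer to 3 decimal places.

1.043

Semiperimeter s = (2.89 + 2.43 + 4.89)/2 = 5.105.
Heron's formula: area = √(5.105·2.215·2.675·0.215) ≈ 2.5502.
The altitude from A has length 2·area/CB ≈ 1.043.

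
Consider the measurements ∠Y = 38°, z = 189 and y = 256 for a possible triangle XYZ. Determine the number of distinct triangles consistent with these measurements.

1

z·sin Y = 189·sin(38°) ≈ 116.4.
Since y ≥ z, exactly one triangle exists.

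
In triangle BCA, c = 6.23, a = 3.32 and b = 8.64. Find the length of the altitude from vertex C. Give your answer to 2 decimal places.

2.66

Semiperimeter s = (8.64 + 6.23 + 3.32)/2 = 9.095.
Heron's formula: area = √(9.095·0.455·2.865·5.775) ≈ 8.2746.
The altitude from C has length 2·area/c ≈ 2.6564.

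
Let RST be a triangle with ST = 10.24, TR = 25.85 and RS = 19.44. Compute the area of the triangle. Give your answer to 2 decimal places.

Semiperimeter s = (10.24 + 25.85 + 19.44)/2 = 27.765.
Heron's formula: area = √(27.765·17.525·1.915·8.325) ≈ 88.075.

88.08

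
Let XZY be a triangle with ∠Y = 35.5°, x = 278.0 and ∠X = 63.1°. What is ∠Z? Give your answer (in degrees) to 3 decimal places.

The third angle is ∠Z = 180° − ∠Y − ∠X = 81.40°.

∠Z ≈ 81.400°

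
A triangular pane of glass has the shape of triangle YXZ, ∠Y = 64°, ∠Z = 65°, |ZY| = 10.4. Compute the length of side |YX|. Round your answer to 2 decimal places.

12.13

The third angle is ∠X = 180° − ∠Z − ∠Y = 51.00°.
Law of sines: |YX| = |ZY|·sin Z/sin X ≈ 12.128.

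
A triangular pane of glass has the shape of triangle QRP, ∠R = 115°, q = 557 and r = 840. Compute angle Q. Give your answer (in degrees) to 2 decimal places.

Law of sines: sin Q = q·sin R/r ≈ 0.60097.
Since r ≥ q, only the acute value applies: ∠Q ≈ 36.94°.
Then ∠P = 180° − ∠R − ∠Q ≈ 28.06°.

36.94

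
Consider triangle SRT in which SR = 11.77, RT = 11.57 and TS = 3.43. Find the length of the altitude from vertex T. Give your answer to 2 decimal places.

Semiperimeter s = (11.57 + 3.43 + 11.77)/2 = 13.385.
Heron's formula: area = √(13.385·1.815·9.955·1.615) ≈ 19.763.
The altitude from T has length 2·area/SR ≈ 3.3582.

h_T ≈ 3.36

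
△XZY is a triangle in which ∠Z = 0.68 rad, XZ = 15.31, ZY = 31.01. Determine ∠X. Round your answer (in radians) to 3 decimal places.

∠X ≈ 1.995 rad

By the law of cosines, YX² = XZ² + ZY² − 2·XZ·ZY·cos Z = 457.69, so YX ≈ 21.394.
Law of cosines again: cos X = (YX² + XZ² − ZY²)/(2·YX·XZ) ≈ -0.41145, so ∠X ≈ 1.995 rad.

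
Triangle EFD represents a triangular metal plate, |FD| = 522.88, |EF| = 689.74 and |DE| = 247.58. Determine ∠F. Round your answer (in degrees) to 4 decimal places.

17.5184

By the law of cosines, cos F = (|EF|² + |FD|² − |DE|²) / (2·|EF|·|FD|) ≈ 0.95362, so ∠F ≈ 17.52°.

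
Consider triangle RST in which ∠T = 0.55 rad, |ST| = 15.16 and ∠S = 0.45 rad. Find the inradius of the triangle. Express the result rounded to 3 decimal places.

r ≈ 1.916

The third angle is ∠R = π − ∠S − ∠T = 2.142 rad.
Law of sines: |TR| = |ST|·sin S/sin R ≈ 7.8364.
Law of sines: |RS| = |ST|·sin T/sin R ≈ 9.4168.
Area = ½·|ST|·|TR|·sin T ≈ 31.047.
Semiperimeter s = (15.16+7.8364+9.4168)/2 = 16.207.
Inradius = area/s = 31.047/16.207 ≈ 1.9157.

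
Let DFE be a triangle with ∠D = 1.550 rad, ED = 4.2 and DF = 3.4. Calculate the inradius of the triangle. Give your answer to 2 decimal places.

r ≈ 1.10

By the law of cosines, FE² = ED² + DF² − 2·ED·DF·cos D = 28.606, so FE ≈ 5.3485.
Area = ½·ED·DF·sin D ≈ 7.1385.
Semiperimeter s = (5.3485+4.2+3.4)/2 = 6.4742.
Inradius = area/s = 7.1385/6.4742 ≈ 1.1026.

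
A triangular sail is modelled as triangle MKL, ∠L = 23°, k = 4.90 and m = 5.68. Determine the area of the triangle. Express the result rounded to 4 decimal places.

area ≈ 5.4374

Area = ½·m·k·sin L ≈ 5.4374.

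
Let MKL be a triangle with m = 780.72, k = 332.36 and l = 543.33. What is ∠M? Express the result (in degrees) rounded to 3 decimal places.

By the law of cosines, cos M = (k² + l² − m²) / (2·k·l) ≈ -0.56444, so ∠M ≈ 124.36°.

∠M ≈ 124.363°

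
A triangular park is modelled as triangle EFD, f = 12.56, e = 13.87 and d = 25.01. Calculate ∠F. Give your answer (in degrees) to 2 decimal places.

By the law of cosines, cos F = (d² + e² − f²) / (2·d·e) ≈ 0.95149, so ∠F ≈ 17.92°.

17.92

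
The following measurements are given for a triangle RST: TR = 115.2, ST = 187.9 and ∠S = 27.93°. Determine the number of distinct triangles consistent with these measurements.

2

ST·sin S = 187.9·sin(27.93°) ≈ 88.01.
Since ST sin S < TR < ST (88.01 < 115.2 < 187.9), two triangles exist.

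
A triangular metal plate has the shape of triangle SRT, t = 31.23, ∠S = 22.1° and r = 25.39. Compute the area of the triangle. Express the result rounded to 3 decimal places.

Area = ½·r·t·sin S ≈ 149.16.

area ≈ 149.160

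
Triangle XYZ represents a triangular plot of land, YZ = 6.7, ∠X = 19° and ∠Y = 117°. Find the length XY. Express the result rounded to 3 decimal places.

The third angle is ∠Z = 180° − ∠X − ∠Y = 44.00°.
Law of sines: XY = YZ·sin Z/sin X ≈ 14.296.

14.296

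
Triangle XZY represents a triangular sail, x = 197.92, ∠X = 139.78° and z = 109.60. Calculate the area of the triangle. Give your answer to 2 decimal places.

Law of sines: sin Z = z·sin X/x ≈ 0.35758.
Since x ≥ z, only the acute value applies: ∠Z ≈ 20.95°.
Then ∠Y = 180° − ∠X − ∠Z ≈ 19.27°.
Law of sines gives y = x·sin Y/sin X ≈ 101.15.
Area = ½·x·z·sin Y ≈ 3579.2.

3579.16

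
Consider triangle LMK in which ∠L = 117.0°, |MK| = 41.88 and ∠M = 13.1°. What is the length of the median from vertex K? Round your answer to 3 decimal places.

24.709

The third angle is ∠K = 180° − ∠L − ∠M = 49.90°.
Law of sines: |KL| = |MK|·sin M/sin L ≈ 10.653.
Law of sines: |LM| = |MK|·sin K/sin L ≈ 35.954.
Median from K: ½√(2·|MK|² + 2·|KL|² − |LM|²) ≈ 24.709.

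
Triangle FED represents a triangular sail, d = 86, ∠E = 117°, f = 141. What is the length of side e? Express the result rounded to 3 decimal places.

By the law of cosines, e² = d² + f² − 2·d·f·cos E = 38287, so e ≈ 195.67.

195.671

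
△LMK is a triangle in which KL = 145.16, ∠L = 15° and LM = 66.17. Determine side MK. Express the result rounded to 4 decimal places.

83.0301

By the law of cosines, MK² = KL² + LM² − 2·KL·LM·cos L = 6894, so MK ≈ 83.03.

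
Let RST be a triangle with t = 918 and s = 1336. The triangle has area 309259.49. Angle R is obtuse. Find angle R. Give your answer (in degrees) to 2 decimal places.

149.71

From area = ½·s·t·sin R, we get sin R = 2·area/(s·t) ≈ 0.50432.
Taking the obtuse solution, ∠R ≈ 149.71°.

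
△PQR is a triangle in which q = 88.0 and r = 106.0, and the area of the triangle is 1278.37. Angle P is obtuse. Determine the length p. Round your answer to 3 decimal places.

From area = ½·q·r·sin P, we get sin P = 2·area/(q·r) ≈ 0.27409.
Taking the obtuse solution, ∠P ≈ 164.09°.
Law of cosines then gives p ≈ 192.15.

192.150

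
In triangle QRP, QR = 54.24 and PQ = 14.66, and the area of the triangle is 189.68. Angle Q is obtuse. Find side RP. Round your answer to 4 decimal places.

From area = ½·PQ·QR·sin Q, we get sin Q = 2·area/(PQ·QR) ≈ 0.47709.
Taking the obtuse solution, ∠Q ≈ 151.50°.
Law of cosines then gives RP ≈ 67.487.

67.4874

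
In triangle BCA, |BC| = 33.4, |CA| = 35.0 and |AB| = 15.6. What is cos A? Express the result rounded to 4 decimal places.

0.3231

By the law of cosines, cos A = (|CA|² + |AB|² − |BC|²) / (2·|CA|·|AB|) ≈ 0.32308, so ∠A ≈ 71.15°.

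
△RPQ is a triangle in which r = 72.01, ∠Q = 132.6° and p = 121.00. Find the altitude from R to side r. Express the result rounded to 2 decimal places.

By the law of cosines, q² = r² + p² − 2·r·p·cos Q = 31622, so q ≈ 177.83.
Area = ½·r·p·sin Q ≈ 3206.9.
The altitude from R has length 2·area/r ≈ 89.068.

89.07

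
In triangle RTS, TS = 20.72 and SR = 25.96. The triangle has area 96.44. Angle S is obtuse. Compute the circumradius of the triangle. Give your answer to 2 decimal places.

64.01

From area = ½·TS·SR·sin S, we get sin S = 2·area/(TS·SR) ≈ 0.35859.
Taking the obtuse solution, ∠S ≈ 158.99°.
Law of cosines then gives RT ≈ 45.907.
Circumradius = RT/(2 sin S) ≈ 64.012.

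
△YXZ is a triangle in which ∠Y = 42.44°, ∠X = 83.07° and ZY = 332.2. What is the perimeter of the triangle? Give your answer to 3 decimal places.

The third angle is ∠Z = 180° − ∠Y − ∠X = 54.49°.
Law of sines: XZ = ZY·sin Y/sin X ≈ 225.82.
Law of sines: YX = ZY·sin Z/sin X ≈ 272.41.
Semiperimeter s = (225.82+332.2+272.41)/2 = 415.21.
Perimeter = 225.82 + 332.2 + 272.41 = 830.43.

perimeter ≈ 830.430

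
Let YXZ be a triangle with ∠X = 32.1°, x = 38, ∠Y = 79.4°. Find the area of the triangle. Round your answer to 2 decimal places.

The third angle is ∠Z = 180° − ∠Y − ∠X = 68.50°.
Law of sines: y = x·sin Y/sin X ≈ 70.289.
Law of sines: z = x·sin Z/sin X ≈ 66.534.
Area = ½·x·y·sin Z ≈ 1242.6.

1242.57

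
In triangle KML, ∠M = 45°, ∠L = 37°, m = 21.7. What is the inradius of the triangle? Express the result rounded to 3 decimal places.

The third angle is ∠K = 180° − ∠M − ∠L = 98.00°.
Law of sines: k = m·sin K/sin M ≈ 30.39.
Law of sines: l = m·sin L/sin M ≈ 18.469.
Area = ½·m·k·sin L ≈ 198.44.
Semiperimeter s = (30.39+21.7+18.469)/2 = 35.279.
Inradius = area/s = 198.44/35.279 ≈ 5.6247.

5.625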